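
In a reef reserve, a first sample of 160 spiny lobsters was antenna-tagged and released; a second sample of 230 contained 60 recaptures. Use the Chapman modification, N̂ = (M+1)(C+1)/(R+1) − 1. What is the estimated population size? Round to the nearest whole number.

N̂ = (160+1)(230+1)/(60+1) − 1 = 161·231/61 − 1
= 37191/61 − 1 ≈ 609.7 − 1 ≈ 608.7 → 609

N ≈ 609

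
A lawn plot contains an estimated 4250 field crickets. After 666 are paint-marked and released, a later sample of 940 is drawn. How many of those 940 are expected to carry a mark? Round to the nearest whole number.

Expected recaptures E[R] = M·C / N.
E[R] = 666 × 940 / 4250 = 626040 / 4250 ≈ 147.3 → 147

expected recaptures ≈ 147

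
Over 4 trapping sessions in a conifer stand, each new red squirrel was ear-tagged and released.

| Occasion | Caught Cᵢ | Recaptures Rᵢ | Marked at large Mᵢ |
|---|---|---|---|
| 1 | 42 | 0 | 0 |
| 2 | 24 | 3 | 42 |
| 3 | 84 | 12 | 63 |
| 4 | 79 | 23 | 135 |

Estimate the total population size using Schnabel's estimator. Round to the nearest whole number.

Σ MᵢCᵢ = 0·42 + 42·24 + 63·84 + 135·79 = 0 + 1008 + 5292 + 10665 = 16965
Σ Rᵢ = 0 + 3 + 12 + 23 = 38
N̂ = 16965 / 38 ≈ 446.4 → 446

N ≈ 446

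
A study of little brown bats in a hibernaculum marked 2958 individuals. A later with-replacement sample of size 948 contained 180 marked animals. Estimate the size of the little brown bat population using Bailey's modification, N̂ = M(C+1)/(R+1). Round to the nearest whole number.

N̂ = 2958·(948+1)/(180+1) = 2958·949/181 = 2807142/181 ≈ 15509.1 → 15509

N ≈ 15,509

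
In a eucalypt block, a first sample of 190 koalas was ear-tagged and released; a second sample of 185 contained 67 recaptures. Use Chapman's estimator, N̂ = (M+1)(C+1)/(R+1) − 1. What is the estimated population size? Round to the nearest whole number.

N̂ = (190+1)(185+1)/(67+1) − 1 = 191·186/68 − 1
= 35526/68 − 1 ≈ 522.4 − 1 ≈ 521.4 → 521

N ≈ 521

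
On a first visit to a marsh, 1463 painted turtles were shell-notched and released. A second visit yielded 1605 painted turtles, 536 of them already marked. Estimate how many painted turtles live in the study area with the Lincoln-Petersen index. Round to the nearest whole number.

N ≈ 4381

N = (1463 × 1605) / 536 = 2348115 / 536 ≈ 4380.8 → 4381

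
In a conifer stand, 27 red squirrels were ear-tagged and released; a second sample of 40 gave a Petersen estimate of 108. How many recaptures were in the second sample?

From N = M·C/R: R = M·C / N = 27·40 / 108 = 1080 / 108 = 10.

R = 10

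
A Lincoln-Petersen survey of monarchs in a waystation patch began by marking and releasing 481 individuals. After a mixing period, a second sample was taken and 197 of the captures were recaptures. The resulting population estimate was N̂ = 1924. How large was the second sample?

From N = M·C/R: C = N·R / M = 1924·197 / 481 = 379028 / 481 = 788.

C = 788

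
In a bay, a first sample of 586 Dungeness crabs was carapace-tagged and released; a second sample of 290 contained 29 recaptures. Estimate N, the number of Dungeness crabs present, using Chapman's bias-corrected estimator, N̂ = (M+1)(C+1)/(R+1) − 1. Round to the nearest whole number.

N̂ = (586+1)(290+1)/(29+1) − 1 = 587·291/30 − 1
= 170817/30 − 1 ≈ 5693.9 − 1 ≈ 5692.9 → 5693

N ≈ 5693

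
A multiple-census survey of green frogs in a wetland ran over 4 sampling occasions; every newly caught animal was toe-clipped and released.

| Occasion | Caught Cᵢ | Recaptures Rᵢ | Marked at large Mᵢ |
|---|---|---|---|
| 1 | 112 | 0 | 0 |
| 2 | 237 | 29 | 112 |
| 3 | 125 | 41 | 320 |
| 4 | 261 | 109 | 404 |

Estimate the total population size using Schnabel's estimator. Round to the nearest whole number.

Σ MᵢCᵢ = 0·112 + 112·237 + 320·125 + 404·261 = 0 + 26544 + 40000 + 105444 = 171988
Σ Rᵢ = 0 + 29 + 41 + 109 = 179
N̂ = 171988 / 179 ≈ 960.8 → 961

N ≈ 961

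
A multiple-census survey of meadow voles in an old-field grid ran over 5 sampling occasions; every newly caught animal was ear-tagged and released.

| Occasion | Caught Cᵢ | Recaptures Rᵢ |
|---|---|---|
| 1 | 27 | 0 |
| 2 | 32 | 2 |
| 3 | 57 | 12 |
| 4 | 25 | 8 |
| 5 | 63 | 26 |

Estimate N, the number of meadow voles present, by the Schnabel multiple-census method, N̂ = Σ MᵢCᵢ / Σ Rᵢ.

N = 295

Marked at large before each occasion: Mᵢ = Σⱼ<ᵢ (Cⱼ − Rⱼ) → M1=0, M2=27, M3=57, M4=102, M5=119
Σ MᵢCᵢ = 0·27 + 27·32 + 57·57 + 102·25 + 119·63 = 0 + 864 + 3249 + 2550 + 7497 = 14160
Σ Rᵢ = 0 + 2 + 12 + 8 + 26 = 48
N̂ = 14160 / 48 = 295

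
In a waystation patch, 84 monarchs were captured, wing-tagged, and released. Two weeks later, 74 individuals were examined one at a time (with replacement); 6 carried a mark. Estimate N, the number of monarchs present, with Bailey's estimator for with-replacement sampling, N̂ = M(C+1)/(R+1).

N̂ = 84·(74+1)/(6+1) = 84·75/7 = 6300/7 = 900

N = 900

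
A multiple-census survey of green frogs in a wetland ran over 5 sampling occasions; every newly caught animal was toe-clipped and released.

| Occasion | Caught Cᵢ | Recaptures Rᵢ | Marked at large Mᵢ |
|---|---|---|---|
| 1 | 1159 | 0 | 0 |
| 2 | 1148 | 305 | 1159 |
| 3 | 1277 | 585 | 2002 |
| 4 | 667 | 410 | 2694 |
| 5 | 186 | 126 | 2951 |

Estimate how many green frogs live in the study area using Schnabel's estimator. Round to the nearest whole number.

Σ MᵢCᵢ = 0·1159 + 1159·1148 + 2002·1277 + 2694·667 + 2951·186 = 0 + 1330532 + 2556554 + 1796898 + 548886 = 6232870
Σ Rᵢ = 0 + 305 + 585 + 410 + 126 = 1426
N̂ = 6232870 / 1426 ≈ 4370.9 → 4371

N ≈ 4371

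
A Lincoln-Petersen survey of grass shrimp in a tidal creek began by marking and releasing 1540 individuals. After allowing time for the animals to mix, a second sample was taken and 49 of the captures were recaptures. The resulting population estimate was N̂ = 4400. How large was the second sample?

From N = M·C/R: C = N·R / M = 4400·49 / 1540 = 215600 / 1540 = 140.

C = 140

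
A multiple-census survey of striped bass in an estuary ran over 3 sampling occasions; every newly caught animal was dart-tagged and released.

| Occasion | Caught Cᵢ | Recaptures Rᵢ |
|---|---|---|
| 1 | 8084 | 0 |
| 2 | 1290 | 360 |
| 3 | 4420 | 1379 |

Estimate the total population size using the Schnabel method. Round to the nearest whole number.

Marked at large before each occasion: Mᵢ = Σⱼ<ᵢ (Cⱼ − Rⱼ) → M1=0, M2=8084, M3=9014
Σ MᵢCᵢ = 0·8084 + 8084·1290 + 9014·4420 = 0 + 10428360 + 39841880 = 50270240
Σ Rᵢ = 0 + 360 + 1379 = 1739
N̂ = 50270240 / 1739 ≈ 28907.6 → 28908

N ≈ 28,908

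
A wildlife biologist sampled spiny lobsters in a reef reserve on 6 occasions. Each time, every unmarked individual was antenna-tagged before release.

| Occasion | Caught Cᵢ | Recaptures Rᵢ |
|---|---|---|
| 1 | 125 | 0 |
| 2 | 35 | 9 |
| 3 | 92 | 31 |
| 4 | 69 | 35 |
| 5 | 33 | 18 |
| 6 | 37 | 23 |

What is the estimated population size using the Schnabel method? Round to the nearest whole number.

N ≈ 437

Marked at large before each occasion: Mᵢ = Σⱼ<ᵢ (Cⱼ − Rⱼ) → M1=0, M2=125, M3=151, M4=212, M5=246, M6=261
Σ MᵢCᵢ = 0·125 + 125·35 + 151·92 + 212·69 + 246·33 + 261·37 = 0 + 4375 + 13892 + 14628 + 8118 + 9657 = 50670
Σ Rᵢ = 0 + 9 + 31 + 35 + 18 + 23 = 116
N̂ = 50670 / 116 ≈ 436.8 → 437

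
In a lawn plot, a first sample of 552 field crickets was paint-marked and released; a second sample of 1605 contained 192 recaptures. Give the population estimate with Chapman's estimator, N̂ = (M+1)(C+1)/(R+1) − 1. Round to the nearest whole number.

N ≈ 4601

N̂ = (552+1)(1605+1)/(192+1) − 1 = 553·1606/193 − 1
= 888118/193 − 1 ≈ 4601.6 − 1 ≈ 4600.6 → 4601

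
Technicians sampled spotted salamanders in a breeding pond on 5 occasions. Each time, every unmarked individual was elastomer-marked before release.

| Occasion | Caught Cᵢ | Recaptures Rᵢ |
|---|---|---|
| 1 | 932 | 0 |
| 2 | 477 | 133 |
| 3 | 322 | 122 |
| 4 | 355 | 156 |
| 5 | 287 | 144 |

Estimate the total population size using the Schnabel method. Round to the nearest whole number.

Marked at large before each occasion: Mᵢ = Σⱼ<ᵢ (Cⱼ − Rⱼ) → M1=0, M2=932, M3=1276, M4=1476, M5=1675
Σ MᵢCᵢ = 0·932 + 932·477 + 1276·322 + 1476·355 + 1675·287 = 0 + 444564 + 410872 + 523980 + 480725 = 1860141
Σ Rᵢ = 0 + 133 + 122 + 156 + 144 = 555
N̂ = 1860141 / 555 ≈ 3351.6 → 3352

N ≈ 3352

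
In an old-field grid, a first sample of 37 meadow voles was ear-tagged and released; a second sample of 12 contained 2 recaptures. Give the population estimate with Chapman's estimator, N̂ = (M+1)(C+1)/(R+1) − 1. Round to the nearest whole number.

N ≈ 164

N̂ = (37+1)(12+1)/(2+1) − 1 = 38·13/3 − 1
= 494/3 − 1 ≈ 164.7 − 1 ≈ 163.7 → 164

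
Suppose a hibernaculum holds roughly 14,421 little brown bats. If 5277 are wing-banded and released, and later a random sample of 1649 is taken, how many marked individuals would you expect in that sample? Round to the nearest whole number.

expected recaptures ≈ 603

Expected recaptures E[R] = M·C / N.
E[R] = 5277 × 1649 / 14421 = 8701773 / 14421 ≈ 603.4 → 603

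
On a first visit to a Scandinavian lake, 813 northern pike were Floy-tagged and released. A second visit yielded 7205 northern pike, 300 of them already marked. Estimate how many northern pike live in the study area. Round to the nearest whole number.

N ≈ 19,526

The marked fraction in the recapture sample should equal the marked fraction in the population: 300/7205 = 813/N.
N = (813 × 7205) / 300 = 5857665 / 300 ≈ 19525.5 → 19526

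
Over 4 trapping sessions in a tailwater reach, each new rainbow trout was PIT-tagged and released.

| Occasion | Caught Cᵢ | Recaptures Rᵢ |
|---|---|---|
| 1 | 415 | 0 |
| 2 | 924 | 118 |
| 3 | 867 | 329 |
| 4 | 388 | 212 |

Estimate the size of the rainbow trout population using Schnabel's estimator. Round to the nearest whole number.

N ≈ 3224

Marked at large before each occasion: Mᵢ = Σⱼ<ᵢ (Cⱼ − Rⱼ) → M1=0, M2=415, M3=1221, M4=1759
Σ MᵢCᵢ = 0·415 + 415·924 + 1221·867 + 1759·388 = 0 + 383460 + 1058607 + 682492 = 2124559
Σ Rᵢ = 0 + 118 + 329 + 212 = 659
N̂ = 2124559 / 659 ≈ 3223.9 → 3224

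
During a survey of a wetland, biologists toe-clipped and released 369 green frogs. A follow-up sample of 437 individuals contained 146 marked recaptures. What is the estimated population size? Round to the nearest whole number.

If marked individuals mix randomly, R/C ≈ M/N, giving N ≈ M·C/R.
N = (369 × 437) / 146 = 161253 / 146 ≈ 1104.47 → 1104

N ≈ 1104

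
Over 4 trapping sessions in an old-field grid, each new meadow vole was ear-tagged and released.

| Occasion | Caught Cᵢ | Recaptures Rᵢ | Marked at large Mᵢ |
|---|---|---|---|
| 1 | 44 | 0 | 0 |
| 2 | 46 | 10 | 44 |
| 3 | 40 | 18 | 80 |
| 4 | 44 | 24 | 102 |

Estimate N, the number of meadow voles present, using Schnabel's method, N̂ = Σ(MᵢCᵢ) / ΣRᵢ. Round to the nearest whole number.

Σ MᵢCᵢ = 0·44 + 44·46 + 80·40 + 102·44 = 0 + 2024 + 3200 + 4488 = 9712
Σ Rᵢ = 0 + 10 + 18 + 24 = 52
N̂ = 9712 / 52 ≈ 186.8 → 187

N ≈ 187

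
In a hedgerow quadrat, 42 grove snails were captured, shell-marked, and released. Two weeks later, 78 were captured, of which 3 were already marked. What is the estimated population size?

N = 1092

Lincoln-Petersen assumes M/N = R/C, so N = M·C / R.
N = (42 × 78) / 3 = 3276 / 3 = 1092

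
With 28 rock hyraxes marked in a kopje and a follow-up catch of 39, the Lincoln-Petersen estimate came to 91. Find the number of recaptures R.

R = 12

From N = M·C/R: R = M·C / N = 28·39 / 91 = 1092 / 91 = 12.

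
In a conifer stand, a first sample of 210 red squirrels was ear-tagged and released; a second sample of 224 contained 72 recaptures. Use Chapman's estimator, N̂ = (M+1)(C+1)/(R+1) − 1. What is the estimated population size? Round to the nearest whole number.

N ≈ 649

N̂ = (210+1)(224+1)/(72+1) − 1 = 211·225/73 − 1
= 47475/73 − 1 ≈ 650.3 − 1 ≈ 649.3 → 649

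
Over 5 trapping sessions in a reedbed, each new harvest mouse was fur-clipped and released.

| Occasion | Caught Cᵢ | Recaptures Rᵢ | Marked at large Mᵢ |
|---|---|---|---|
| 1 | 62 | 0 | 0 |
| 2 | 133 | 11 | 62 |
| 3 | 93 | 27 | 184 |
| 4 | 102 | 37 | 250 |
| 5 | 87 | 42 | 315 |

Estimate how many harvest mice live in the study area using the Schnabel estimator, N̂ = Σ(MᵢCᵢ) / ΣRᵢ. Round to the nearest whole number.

Σ MᵢCᵢ = 0·62 + 62·133 + 184·93 + 250·102 + 315·87 = 0 + 8246 + 17112 + 25500 + 27405 = 78263
Σ Rᵢ = 0 + 11 + 27 + 37 + 42 = 117
N̂ = 78263 / 117 ≈ 668.9 → 669

N ≈ 669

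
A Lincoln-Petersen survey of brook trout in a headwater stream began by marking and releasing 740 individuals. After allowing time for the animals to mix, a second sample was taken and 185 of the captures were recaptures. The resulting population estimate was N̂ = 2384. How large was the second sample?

C = 596

From N = M·C/R: C = N·R / M = 2384·185 / 740 = 441040 / 740 = 596.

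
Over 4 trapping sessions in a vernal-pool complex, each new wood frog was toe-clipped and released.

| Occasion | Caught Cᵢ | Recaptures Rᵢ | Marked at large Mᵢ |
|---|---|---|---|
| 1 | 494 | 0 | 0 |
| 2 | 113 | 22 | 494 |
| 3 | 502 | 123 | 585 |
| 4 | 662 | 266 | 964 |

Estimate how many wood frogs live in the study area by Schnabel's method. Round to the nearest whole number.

N ≈ 2403

Σ MᵢCᵢ = 0·494 + 494·113 + 585·502 + 964·662 = 0 + 55822 + 293670 + 638168 = 987660
Σ Rᵢ = 0 + 22 + 123 + 266 = 411
N̂ = 987660 / 411 ≈ 2403.1 → 2403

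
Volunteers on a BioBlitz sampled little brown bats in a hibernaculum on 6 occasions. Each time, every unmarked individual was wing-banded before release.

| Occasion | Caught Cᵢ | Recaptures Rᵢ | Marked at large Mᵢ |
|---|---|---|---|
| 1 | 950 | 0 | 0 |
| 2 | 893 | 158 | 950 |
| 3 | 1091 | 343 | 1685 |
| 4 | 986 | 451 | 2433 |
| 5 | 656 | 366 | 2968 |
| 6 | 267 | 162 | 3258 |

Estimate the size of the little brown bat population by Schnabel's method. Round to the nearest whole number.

Σ MᵢCᵢ = 0·950 + 950·893 + 1685·1091 + 2433·986 + 2968·656 + 3258·267 = 0 + 848350 + 1838335 + 2398938 + 1947008 + 869886 = 7902517
Σ Rᵢ = 0 + 158 + 343 + 451 + 366 + 162 = 1480
N̂ = 7902517 / 1480 ≈ 5339.5 → 5340

N ≈ 5340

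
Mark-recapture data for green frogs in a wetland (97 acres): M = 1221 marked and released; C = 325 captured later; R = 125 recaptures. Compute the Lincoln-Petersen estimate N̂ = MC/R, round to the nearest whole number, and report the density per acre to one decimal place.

density ≈ 32.7 green frogs per acre

N̂ = 1221·325/125 = 396825/125 ≈ 3174.6 → 3175
Density = N̂ / area = 3175 / 97 ≈ 32.73 → 32.7 per acre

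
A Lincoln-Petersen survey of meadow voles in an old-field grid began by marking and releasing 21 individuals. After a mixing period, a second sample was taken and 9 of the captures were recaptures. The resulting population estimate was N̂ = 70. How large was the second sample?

From N = M·C/R: C = N·R / M = 70·9 / 21 = 630 / 21 = 30.

C = 30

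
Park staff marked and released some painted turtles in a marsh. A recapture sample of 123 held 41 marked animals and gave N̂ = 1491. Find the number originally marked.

M = 497

From N = M·C/R: M = N·R / C = 1491·41 / 123 = 61131 / 123 = 497.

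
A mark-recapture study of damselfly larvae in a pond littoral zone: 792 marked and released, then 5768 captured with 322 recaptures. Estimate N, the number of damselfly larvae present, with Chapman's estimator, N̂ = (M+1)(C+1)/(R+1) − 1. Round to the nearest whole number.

N̂ = (792+1)(5768+1)/(322+1) − 1 = 793·5769/323 − 1
= 4574817/323 − 1 ≈ 14163.5 − 1 ≈ 14162.5 → 14163

N ≈ 14,163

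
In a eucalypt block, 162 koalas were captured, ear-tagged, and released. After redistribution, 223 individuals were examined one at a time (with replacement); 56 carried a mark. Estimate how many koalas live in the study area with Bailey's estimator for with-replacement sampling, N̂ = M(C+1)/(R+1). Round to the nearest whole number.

N ≈ 637

N̂ = 162·(223+1)/(56+1) = 162·224/57 = 36288/57 ≈ 636.6 → 637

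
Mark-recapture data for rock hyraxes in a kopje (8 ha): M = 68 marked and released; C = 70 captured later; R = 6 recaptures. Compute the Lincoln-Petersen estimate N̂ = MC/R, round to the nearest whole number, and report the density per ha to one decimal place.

density ≈ 99.1 rock hyraxes per ha

N̂ = 68·70/6 = 4760/6 ≈ 793.3 → 793
Density = N̂ / area = 793 / 8 ≈ 99.12 → 99.1 per ha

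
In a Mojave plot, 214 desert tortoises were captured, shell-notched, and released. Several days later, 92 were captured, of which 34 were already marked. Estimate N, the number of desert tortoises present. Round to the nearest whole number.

N ≈ 579

N = (214 × 92) / 34 = 19688 / 34 ≈ 579.1 → 579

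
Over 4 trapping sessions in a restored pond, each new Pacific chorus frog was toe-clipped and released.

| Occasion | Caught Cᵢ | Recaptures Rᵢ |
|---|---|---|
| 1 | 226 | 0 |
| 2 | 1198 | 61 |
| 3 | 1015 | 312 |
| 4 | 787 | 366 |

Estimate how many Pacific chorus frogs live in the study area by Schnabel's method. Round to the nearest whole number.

N ≈ 4439

Marked at large before each occasion: Mᵢ = Σⱼ<ᵢ (Cⱼ − Rⱼ) → M1=0, M2=226, M3=1363, M4=2066
Σ MᵢCᵢ = 0·226 + 226·1198 + 1363·1015 + 2066·787 = 0 + 270748 + 1383445 + 1625942 = 3280135
Σ Rᵢ = 0 + 61 + 312 + 366 = 739
N̂ = 3280135 / 739 ≈ 4438.6 → 4439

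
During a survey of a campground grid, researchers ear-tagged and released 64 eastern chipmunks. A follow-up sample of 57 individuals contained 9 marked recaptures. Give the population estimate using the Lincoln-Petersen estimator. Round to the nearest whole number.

N ≈ 405

The marked fraction in the recapture sample should equal the marked fraction in the population: 9/57 = 64/N.
N = (64 × 57) / 9 = 3648 / 9 ≈ 405.3 → 405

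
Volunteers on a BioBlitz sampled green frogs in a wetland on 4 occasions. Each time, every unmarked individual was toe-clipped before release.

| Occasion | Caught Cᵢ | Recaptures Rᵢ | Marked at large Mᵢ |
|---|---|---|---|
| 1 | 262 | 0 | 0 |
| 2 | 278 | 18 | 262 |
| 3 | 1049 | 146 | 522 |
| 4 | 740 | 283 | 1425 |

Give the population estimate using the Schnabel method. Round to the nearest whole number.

Σ MᵢCᵢ = 0·262 + 262·278 + 522·1049 + 1425·740 = 0 + 72836 + 547578 + 1054500 = 1674914
Σ Rᵢ = 0 + 18 + 146 + 283 = 447
N̂ = 1674914 / 447 ≈ 3747.0 → 3747

N ≈ 3747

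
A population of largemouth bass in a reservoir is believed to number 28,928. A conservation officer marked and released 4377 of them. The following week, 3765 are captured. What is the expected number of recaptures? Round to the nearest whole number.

Expected recaptures E[R] = M·C / N.
E[R] = 4377 × 3765 / 28928 = 16479405 / 28928 ≈ 569.7 → 570

expected recaptures ≈ 570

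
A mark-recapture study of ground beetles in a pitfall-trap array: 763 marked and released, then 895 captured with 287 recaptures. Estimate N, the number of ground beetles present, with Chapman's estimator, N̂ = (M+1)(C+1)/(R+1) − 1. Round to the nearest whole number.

N ≈ 2376

N̂ = (763+1)(895+1)/(287+1) − 1 = 764·896/288 − 1
= 684544/288 − 1 ≈ 2376.9 − 1 ≈ 2375.9 → 2376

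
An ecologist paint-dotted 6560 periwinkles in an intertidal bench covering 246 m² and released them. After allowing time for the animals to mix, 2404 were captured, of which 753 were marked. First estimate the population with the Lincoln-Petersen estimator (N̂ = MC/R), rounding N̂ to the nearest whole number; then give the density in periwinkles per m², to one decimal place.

density ≈ 85.1 periwinkles per m²

N̂ = 6560·2404/753 = 15770240/753 ≈ 20943.2 → 20943
Density = N̂ / area = 20943 / 246 ≈ 85.13 → 85.1 per m²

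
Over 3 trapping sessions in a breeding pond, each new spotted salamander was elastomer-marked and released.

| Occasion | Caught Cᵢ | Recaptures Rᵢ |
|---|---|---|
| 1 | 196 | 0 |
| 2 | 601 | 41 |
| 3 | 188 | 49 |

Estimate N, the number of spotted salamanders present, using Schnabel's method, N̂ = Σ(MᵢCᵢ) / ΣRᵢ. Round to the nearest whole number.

N ≈ 2888

Marked at large before each occasion: Mᵢ = Σⱼ<ᵢ (Cⱼ − Rⱼ) → M1=0, M2=196, M3=756
Σ MᵢCᵢ = 0·196 + 196·601 + 756·188 = 0 + 117796 + 142128 = 259924
Σ Rᵢ = 0 + 41 + 49 = 90
N̂ = 259924 / 90 ≈ 2888.0 → 2888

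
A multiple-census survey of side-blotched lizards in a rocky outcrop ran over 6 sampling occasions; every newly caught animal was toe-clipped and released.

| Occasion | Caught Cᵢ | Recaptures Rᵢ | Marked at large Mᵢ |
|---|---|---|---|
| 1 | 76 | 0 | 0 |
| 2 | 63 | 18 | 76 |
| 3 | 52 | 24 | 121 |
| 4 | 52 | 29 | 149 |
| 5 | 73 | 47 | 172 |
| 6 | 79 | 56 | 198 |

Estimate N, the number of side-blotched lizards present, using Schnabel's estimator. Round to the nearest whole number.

Σ MᵢCᵢ = 0·76 + 76·63 + 121·52 + 149·52 + 172·73 + 198·79 = 0 + 4788 + 6292 + 7748 + 12556 + 15642 = 47026
Σ Rᵢ = 0 + 18 + 24 + 29 + 47 + 56 = 174
N̂ = 47026 / 174 ≈ 270.3 → 270

N ≈ 270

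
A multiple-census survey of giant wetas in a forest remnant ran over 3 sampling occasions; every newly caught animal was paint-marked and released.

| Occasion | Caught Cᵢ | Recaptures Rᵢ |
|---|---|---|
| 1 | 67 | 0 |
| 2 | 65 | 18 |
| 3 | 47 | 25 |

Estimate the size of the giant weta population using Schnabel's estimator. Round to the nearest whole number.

Marked at large before each occasion: Mᵢ = Σⱼ<ᵢ (Cⱼ − Rⱼ) → M1=0, M2=67, M3=114
Σ MᵢCᵢ = 0·67 + 67·65 + 114·47 = 0 + 4355 + 5358 = 9713
Σ Rᵢ = 0 + 18 + 25 = 43
N̂ = 9713 / 43 ≈ 225.9 → 226

N ≈ 226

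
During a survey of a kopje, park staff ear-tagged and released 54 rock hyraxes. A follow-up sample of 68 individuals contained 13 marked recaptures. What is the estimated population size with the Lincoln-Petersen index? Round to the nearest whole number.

N ≈ 282

Lincoln-Petersen assumes M/N = R/C, so N = M·C / R.
N = (54 × 68) / 13 = 3672 / 13 ≈ 282.46 → 282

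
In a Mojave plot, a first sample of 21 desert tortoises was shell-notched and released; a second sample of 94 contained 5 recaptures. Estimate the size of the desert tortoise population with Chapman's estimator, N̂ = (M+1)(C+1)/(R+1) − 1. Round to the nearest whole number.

N ≈ 347

N̂ = (21+1)(94+1)/(5+1) − 1 = 22·95/6 − 1
= 2090/6 − 1 ≈ 348.3 − 1 ≈ 347.3 → 347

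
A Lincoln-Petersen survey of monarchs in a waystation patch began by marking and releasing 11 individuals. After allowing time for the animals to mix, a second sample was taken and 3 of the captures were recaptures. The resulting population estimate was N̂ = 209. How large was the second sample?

C = 57

From N = M·C/R: C = N·R / M = 209·3 / 11 = 627 / 11 = 57.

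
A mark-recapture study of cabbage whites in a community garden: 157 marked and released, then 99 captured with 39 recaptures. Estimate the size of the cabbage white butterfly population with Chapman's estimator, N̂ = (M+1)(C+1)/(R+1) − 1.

N̂ = (157+1)(99+1)/(39+1) − 1 = 158·100/40 − 1
= 15800/40 − 1 = 395 − 1 = 394

N = 394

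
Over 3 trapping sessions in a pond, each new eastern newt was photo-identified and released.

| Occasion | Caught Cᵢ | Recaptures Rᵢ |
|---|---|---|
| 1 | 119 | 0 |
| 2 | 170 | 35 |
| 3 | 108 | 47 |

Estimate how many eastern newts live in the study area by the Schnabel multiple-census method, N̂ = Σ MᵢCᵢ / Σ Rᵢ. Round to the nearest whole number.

Marked at large before each occasion: Mᵢ = Σⱼ<ᵢ (Cⱼ − Rⱼ) → M1=0, M2=119, M3=254
Σ MᵢCᵢ = 0·119 + 119·170 + 254·108 = 0 + 20230 + 27432 = 47662
Σ Rᵢ = 0 + 35 + 47 = 82
N̂ = 47662 / 82 ≈ 581.2 → 581

N ≈ 581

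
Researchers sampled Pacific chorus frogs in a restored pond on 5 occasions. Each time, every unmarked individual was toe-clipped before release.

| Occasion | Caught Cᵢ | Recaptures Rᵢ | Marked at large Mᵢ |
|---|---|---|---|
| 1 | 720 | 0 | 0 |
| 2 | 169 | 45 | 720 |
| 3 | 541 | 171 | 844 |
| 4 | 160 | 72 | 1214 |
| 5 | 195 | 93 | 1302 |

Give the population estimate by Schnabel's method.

N = 2694

Σ MᵢCᵢ = 0·720 + 720·169 + 844·541 + 1214·160 + 1302·195 = 0 + 121680 + 456604 + 194240 + 253890 = 1026414
Σ Rᵢ = 0 + 45 + 171 + 72 + 93 = 381
N̂ = 1026414 / 381 = 2694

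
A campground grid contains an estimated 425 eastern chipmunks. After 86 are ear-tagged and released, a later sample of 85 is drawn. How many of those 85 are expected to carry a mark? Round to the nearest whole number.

expected recaptures ≈ 17

The marked fraction of the population is 86/425, so in a sample of 85 expect C·(M/N) marked.
E[R] = 86 × 85 / 425 = 7310 / 425 ≈ 17.2 → 17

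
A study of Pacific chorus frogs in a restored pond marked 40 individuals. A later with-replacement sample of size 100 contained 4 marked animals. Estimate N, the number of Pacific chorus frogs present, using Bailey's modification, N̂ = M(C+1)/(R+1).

N = 808

N̂ = 40·(100+1)/(4+1) = 40·101/5 = 4040/5 = 808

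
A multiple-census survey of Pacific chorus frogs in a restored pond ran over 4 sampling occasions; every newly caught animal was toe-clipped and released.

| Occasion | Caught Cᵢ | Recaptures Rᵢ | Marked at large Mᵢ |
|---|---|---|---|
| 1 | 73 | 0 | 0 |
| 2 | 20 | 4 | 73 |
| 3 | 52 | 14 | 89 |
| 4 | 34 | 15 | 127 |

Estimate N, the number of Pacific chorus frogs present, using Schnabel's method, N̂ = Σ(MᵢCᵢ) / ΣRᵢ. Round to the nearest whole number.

Σ MᵢCᵢ = 0·73 + 73·20 + 89·52 + 127·34 = 0 + 1460 + 4628 + 4318 = 10406
Σ Rᵢ = 0 + 4 + 14 + 15 = 33
N̂ = 10406 / 33 ≈ 315.3 → 315

N ≈ 315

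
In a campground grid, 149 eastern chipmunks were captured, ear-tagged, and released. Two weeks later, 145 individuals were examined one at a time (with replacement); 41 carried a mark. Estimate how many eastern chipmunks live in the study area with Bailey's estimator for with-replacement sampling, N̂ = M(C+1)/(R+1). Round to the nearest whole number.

N ≈ 518

N̂ = 149·(145+1)/(41+1) = 149·146/42 = 21754/42 ≈ 518.0 → 518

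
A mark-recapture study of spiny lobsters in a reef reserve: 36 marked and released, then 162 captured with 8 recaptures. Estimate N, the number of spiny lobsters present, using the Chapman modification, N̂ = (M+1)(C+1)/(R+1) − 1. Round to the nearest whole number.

N ≈ 669

N̂ = (36+1)(162+1)/(8+1) − 1 = 37·163/9 − 1
= 6031/9 − 1 ≈ 670.1 − 1 ≈ 669.1 → 669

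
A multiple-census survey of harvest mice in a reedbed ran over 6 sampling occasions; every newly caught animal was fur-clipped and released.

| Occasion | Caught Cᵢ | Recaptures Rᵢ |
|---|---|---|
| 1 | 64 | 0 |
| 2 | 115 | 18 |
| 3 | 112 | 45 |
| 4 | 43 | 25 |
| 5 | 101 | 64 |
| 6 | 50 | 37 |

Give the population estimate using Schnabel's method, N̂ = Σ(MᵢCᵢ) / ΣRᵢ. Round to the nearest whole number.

N ≈ 393

Marked at large before each occasion: Mᵢ = Σⱼ<ᵢ (Cⱼ − Rⱼ) → M1=0, M2=64, M3=161, M4=228, M5=246, M6=283
Σ MᵢCᵢ = 0·64 + 64·115 + 161·112 + 228·43 + 246·101 + 283·50 = 0 + 7360 + 18032 + 9804 + 24846 + 14150 = 74192
Σ Rᵢ = 0 + 18 + 45 + 25 + 64 + 37 = 189
N̂ = 74192 / 189 ≈ 392.6 → 393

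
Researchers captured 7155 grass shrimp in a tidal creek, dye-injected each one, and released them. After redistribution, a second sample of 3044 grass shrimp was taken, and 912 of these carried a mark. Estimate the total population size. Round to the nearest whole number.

If marked individuals mix randomly, R/C ≈ M/N, giving N ≈ M·C/R.
N = (7155 × 3044) / 912 = 21779820 / 912 ≈ 23881.4 → 23881

N ≈ 23,881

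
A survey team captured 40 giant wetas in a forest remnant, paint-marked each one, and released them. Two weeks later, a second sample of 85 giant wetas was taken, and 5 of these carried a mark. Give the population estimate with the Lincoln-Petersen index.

If marked individuals mix randomly, R/C ≈ M/N, giving N ≈ M·C/R.
N = (40 × 85) / 5 = 3400 / 5 = 680

N = 680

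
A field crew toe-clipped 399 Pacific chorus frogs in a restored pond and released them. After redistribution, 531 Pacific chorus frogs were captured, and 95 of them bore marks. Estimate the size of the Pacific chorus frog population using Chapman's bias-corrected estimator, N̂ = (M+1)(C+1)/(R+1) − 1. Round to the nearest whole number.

N̂ = (399+1)(531+1)/(95+1) − 1 = 400·532/96 − 1
= 212800/96 − 1 ≈ 2216.7 − 1 ≈ 2215.7 → 2216

N ≈ 2216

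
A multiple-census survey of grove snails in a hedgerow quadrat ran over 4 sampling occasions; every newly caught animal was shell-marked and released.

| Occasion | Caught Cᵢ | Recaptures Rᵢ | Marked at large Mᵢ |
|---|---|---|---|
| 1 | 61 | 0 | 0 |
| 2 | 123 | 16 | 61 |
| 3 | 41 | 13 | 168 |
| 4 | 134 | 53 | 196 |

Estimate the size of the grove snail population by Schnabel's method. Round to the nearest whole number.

N ≈ 496

Σ MᵢCᵢ = 0·61 + 61·123 + 168·41 + 196·134 = 0 + 7503 + 6888 + 26264 = 40655
Σ Rᵢ = 0 + 16 + 13 + 53 = 82
N̂ = 40655 / 82 ≈ 495.8 → 496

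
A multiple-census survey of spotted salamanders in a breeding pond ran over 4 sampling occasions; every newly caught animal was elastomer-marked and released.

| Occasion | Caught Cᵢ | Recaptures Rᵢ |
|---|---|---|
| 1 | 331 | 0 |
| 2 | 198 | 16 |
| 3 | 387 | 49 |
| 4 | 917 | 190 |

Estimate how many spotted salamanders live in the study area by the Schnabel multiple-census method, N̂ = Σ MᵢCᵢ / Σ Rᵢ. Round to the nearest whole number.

Marked at large before each occasion: Mᵢ = Σⱼ<ᵢ (Cⱼ − Rⱼ) → M1=0, M2=331, M3=513, M4=851
Σ MᵢCᵢ = 0·331 + 331·198 + 513·387 + 851·917 = 0 + 65538 + 198531 + 780367 = 1044436
Σ Rᵢ = 0 + 16 + 49 + 190 = 255
N̂ = 1044436 / 255 ≈ 4095.8 → 4096

N ≈ 4096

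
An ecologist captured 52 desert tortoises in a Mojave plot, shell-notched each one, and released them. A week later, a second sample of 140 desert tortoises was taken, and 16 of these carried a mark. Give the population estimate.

Lincoln-Petersen assumes M/N = R/C, so N = M·C / R.
N = (52 × 140) / 16 = 7280 / 16 = 455

N = 455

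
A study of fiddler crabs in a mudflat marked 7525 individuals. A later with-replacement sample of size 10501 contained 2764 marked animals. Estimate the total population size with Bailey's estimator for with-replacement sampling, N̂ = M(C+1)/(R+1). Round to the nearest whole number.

N ≈ 28,581

N̂ = 7525·(10501+1)/(2764+1) = 7525·10502/2765 = 79027550/2765 ≈ 28581.4 → 28581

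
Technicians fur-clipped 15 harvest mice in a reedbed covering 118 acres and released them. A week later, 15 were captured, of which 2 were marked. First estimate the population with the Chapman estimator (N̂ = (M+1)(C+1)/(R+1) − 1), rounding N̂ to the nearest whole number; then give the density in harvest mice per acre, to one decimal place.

density ≈ 0.7 harvest mice per acre

N̂ = 16·16/3 − 1 = 256/3 − 1 ≈ 84.3 → 84
Density = N̂ / area = 84 / 118 ≈ 0.71 → 0.7 per acre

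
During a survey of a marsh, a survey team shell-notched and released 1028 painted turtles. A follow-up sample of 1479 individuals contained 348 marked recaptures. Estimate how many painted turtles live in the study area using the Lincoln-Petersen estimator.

N = (1028 × 1479) / 348 = 1520412 / 348 = 4369

N = 4369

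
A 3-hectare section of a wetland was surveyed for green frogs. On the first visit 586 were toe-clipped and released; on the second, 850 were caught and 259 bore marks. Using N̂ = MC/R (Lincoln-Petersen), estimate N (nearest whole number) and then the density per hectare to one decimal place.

density ≈ 641.0 green frogs per hectare

N̂ = 586·850/259 = 498100/259 ≈ 1923.2 → 1923
Density = N̂ / area = 1923 / 3 = 641.0 per hectare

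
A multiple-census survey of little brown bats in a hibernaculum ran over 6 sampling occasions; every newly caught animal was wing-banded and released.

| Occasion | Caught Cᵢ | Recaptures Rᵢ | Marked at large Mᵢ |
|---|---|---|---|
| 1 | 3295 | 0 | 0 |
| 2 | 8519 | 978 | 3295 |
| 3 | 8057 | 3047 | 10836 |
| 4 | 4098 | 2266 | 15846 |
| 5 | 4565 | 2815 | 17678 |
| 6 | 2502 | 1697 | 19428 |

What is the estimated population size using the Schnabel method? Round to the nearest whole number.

Σ MᵢCᵢ = 0·3295 + 3295·8519 + 10836·8057 + 15846·4098 + 17678·4565 + 19428·2502 = 0 + 28070105 + 87305652 + 64936908 + 80700070 + 48608856 = 309621591
Σ Rᵢ = 0 + 978 + 3047 + 2266 + 2815 + 1697 = 10803
N̂ = 309621591 / 10803 ≈ 28660.7 → 28661

N ≈ 28,661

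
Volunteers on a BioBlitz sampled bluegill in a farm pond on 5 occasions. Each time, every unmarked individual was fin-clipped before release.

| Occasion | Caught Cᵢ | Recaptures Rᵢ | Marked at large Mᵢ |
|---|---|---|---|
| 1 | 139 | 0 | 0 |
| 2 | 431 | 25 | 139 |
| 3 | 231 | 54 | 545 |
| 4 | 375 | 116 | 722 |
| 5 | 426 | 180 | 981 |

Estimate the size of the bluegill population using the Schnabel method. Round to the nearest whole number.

Σ MᵢCᵢ = 0·139 + 139·431 + 545·231 + 722·375 + 981·426 = 0 + 59909 + 125895 + 270750 + 417906 = 874460
Σ Rᵢ = 0 + 25 + 54 + 116 + 180 = 375
N̂ = 874460 / 375 ≈ 2331.9 → 2332

N ≈ 2332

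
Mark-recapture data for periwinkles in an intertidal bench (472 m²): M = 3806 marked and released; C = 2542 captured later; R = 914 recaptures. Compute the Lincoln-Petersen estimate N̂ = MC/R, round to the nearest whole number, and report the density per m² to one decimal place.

N̂ = 3806·2542/914 = 9674852/914 ≈ 10585.2 → 10585
Density = N̂ / area = 10585 / 472 ≈ 22.43 → 22.4 per m²

density ≈ 22.4 periwinkles per m²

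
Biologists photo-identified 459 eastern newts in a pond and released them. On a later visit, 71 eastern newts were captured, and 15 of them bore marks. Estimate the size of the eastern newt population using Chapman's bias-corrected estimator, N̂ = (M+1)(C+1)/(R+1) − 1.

N̂ = (459+1)(71+1)/(15+1) − 1 = 460·72/16 − 1
= 33120/16 − 1 = 2070 − 1 = 2069

N = 2069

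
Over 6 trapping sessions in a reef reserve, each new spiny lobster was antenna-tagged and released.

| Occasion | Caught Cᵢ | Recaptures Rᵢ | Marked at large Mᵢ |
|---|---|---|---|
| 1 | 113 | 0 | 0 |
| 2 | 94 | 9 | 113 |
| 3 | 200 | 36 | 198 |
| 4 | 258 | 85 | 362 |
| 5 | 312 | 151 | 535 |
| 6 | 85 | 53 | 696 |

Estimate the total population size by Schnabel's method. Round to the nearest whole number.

Σ MᵢCᵢ = 0·113 + 113·94 + 198·200 + 362·258 + 535·312 + 696·85 = 0 + 10622 + 39600 + 93396 + 166920 + 59160 = 369698
Σ Rᵢ = 0 + 9 + 36 + 85 + 151 + 53 = 334
N̂ = 369698 / 334 ≈ 1106.9 → 1107

N ≈ 1107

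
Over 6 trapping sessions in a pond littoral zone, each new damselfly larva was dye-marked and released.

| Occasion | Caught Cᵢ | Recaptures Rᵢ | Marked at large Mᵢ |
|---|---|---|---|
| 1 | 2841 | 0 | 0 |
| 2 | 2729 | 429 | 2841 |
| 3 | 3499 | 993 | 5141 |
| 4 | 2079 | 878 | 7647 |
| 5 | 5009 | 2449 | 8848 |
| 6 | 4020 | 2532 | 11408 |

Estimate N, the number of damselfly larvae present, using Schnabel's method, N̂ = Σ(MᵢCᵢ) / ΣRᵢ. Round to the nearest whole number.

Σ MᵢCᵢ = 0·2841 + 2841·2729 + 5141·3499 + 7647·2079 + 8848·5009 + 11408·4020 = 0 + 7753089 + 17988359 + 15898113 + 44319632 + 45860160 = 131819353
Σ Rᵢ = 0 + 429 + 993 + 878 + 2449 + 2532 = 7281
N̂ = 131819353 / 7281 ≈ 18104.6 → 18105

N ≈ 18,105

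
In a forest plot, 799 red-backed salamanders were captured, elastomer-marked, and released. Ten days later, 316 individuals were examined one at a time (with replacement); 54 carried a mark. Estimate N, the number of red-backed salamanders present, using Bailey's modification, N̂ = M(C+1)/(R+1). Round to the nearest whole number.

N ≈ 4605

N̂ = 799·(316+1)/(54+1) = 799·317/55 = 253283/55 ≈ 4605.1 → 4605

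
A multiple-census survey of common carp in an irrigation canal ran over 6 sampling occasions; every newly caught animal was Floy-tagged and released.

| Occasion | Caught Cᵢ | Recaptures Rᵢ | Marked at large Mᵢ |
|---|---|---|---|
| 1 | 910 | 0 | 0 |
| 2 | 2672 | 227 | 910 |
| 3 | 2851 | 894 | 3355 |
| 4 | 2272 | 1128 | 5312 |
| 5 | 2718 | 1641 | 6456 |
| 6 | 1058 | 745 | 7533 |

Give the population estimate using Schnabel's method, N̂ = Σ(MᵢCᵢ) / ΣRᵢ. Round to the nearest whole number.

Σ MᵢCᵢ = 0·910 + 910·2672 + 3355·2851 + 5312·2272 + 6456·2718 + 7533·1058 = 0 + 2431520 + 9565105 + 12068864 + 17547408 + 7969914 = 49582811
Σ Rᵢ = 0 + 227 + 894 + 1128 + 1641 + 745 = 4635
N̂ = 49582811 / 4635 ≈ 10697.48 → 10697

N ≈ 10,697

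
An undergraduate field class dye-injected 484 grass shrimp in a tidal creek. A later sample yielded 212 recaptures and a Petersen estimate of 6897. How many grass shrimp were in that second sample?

From N = M·C/R: C = N·R / M = 6897·212 / 484 = 1462164 / 484 = 3021.

C = 3021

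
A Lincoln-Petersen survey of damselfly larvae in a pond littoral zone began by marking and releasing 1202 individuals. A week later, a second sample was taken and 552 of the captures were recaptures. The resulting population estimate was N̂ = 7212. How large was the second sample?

From N = M·C/R: C = N·R / M = 7212·552 / 1202 = 3981024 / 1202 = 3312.

C = 3312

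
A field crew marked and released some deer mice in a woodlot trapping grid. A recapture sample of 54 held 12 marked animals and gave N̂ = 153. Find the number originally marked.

From N = M·C/R: M = N·R / C = 153·12 / 54 = 1836 / 54 = 34.

M = 34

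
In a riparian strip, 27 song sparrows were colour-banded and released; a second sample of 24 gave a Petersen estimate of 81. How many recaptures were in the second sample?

R = 8

From N = M·C/R: R = M·C / N = 27·24 / 81 = 648 / 81 = 8.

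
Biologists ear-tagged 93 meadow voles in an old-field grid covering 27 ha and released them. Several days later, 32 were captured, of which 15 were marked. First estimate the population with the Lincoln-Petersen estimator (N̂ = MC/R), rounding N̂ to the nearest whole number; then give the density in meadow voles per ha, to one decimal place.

density ≈ 7.3 meadow voles per ha

N̂ = 93·32/15 = 2976/15 ≈ 198.4 → 198
Density = N̂ / area = 198 / 27 ≈ 7.33 → 7.3 per ha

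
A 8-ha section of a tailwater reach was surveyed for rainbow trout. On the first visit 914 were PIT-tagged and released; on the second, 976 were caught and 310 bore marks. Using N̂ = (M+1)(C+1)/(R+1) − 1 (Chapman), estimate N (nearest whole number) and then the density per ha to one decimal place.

N̂ = 915·977/311 − 1 = 893955/311 − 1 ≈ 2873.45 → 2873
Density = N̂ / area = 2873 / 8 ≈ 359.12 → 359.1 per ha

density ≈ 359.1 rainbow trout per ha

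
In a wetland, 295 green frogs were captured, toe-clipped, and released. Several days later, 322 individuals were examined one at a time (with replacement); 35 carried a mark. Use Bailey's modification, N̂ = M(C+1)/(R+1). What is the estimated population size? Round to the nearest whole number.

N ≈ 2647

N̂ = 295·(322+1)/(35+1) = 295·323/36 = 95285/36 ≈ 2646.8 → 2647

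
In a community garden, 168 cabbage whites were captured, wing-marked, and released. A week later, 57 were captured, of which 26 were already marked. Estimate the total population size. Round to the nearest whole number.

N ≈ 368

N = (168 × 57) / 26 = 9576 / 26 ≈ 368.3 → 368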